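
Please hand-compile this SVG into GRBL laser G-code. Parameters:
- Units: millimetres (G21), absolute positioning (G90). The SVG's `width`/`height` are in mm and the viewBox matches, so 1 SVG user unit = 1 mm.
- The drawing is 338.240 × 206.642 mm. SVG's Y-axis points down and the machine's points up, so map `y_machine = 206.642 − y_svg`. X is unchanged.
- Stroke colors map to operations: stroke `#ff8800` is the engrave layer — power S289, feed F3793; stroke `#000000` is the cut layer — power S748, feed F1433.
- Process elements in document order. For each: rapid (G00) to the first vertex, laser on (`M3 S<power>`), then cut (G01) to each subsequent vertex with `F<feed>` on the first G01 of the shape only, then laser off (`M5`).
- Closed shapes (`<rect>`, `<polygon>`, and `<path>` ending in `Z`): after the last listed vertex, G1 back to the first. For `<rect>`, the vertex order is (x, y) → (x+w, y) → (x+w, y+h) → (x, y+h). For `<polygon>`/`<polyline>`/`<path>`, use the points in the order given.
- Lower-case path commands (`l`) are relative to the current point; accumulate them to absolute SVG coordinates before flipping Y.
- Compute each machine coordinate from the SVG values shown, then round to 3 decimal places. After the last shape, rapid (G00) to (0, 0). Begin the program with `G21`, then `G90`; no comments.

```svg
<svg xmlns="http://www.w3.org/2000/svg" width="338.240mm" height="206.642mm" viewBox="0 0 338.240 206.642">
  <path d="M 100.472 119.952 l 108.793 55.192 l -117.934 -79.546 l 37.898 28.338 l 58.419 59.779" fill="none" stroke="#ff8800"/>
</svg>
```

G21
G90
G00 X100.472 Y86.690
M3 S289
G01 X209.265 Y31.498 F3793
G01 X91.331 Y111.044
G01 X129.229 Y82.706
G01 X187.648 Y22.927
M5
G00 X0.000 Y0.000

Since the viewBox matches the mm dimensions, user units are millimetres directly. The only transform is the Y-flip y_m = 206.642 − y_svg.

Shape 1 is a open polyline drawn with `<path>`. Its stroke #ff8800 means engrave at S289, F3793. After flipping Y the toolpath is (100.472,86.690) → (209.265,31.498) → (91.331,111.044) → (129.229,82.706) → (187.648,22.927).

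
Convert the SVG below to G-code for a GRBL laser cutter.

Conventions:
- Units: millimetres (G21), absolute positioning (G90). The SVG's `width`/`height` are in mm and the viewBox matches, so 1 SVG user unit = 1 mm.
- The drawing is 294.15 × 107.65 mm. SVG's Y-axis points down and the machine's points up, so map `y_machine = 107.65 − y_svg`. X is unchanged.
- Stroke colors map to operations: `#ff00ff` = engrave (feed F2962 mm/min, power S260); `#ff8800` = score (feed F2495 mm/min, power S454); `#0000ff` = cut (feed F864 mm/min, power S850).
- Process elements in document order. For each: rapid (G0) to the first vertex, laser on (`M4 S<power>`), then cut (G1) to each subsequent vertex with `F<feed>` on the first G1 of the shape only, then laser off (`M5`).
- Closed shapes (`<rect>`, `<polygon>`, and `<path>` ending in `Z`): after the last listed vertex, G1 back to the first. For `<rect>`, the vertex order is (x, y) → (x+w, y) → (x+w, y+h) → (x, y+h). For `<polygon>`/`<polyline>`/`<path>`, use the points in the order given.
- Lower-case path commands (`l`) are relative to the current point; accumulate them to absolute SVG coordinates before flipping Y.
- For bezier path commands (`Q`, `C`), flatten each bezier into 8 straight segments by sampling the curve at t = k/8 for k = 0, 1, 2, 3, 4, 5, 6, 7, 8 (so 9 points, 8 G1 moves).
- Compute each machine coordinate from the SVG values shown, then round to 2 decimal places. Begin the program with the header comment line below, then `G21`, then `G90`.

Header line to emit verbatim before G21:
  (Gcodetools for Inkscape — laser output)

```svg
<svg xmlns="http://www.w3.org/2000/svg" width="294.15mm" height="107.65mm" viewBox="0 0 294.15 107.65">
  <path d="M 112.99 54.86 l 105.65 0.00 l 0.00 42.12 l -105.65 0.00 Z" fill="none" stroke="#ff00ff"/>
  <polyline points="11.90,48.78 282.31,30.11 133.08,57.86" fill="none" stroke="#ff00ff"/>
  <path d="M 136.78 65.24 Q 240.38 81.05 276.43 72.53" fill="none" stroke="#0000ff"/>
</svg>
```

(Gcodetools for Inkscape — laser output)
G21
G90
G0 X112.99 Y52.79
M4 S260
G1 X218.64 Y52.79 F2962
G1 X218.64 Y10.67
G1 X112.99 Y10.67
G1 X112.99 Y52.79
M5
G0 X11.90 Y58.87
M4 S260
G1 X282.31 Y77.54 F2962
G1 X133.08 Y49.79
M5
G0 X136.78 Y42.41
M4 S850
G1 X161.62 Y38.84 F864
G1 X184.36 Y36.03
G1 X204.98 Y33.97
G1 X223.49 Y32.68
G1 X239.89 Y32.15
G1 X254.18 Y32.38
G1 X266.36 Y33.37
G1 X276.43 Y35.12
M5

viewBox `0 0 294.15 107.65` with mm width/height → 1 unit = 1 mm. Flip: y_m = 107.65 − y_svg.

**Shape 1** — `<path>` rectangle, stroke `#ff00ff` → engrave (S260, F2962). Machine vertices: (112.99,52.79) → (218.64,52.79) → (218.64,10.67) → (112.99,10.67) → (112.99,52.79). Closed: final G1 returns to the first vertex.

**Shape 2** — `<polyline>` open polyline, stroke `#ff00ff` → engrave (S260, F2962). Machine vertices: (11.90,58.87) → (282.31,77.54) → (133.08,49.79). Open path.

**Shape 3** — `<path>` quadratic bezier, stroke `#0000ff` → cut (S850, F864). Control points (SVG): P0=(136.78,65.24), P1=(240.38,81.05), P2=(276.43,72.53); sampled at t=k/8. Machine vertices: (136.78,42.41) → (161.62,38.84) → (184.36,36.03) → (204.98,33.97) → (223.49,32.68) → (239.89,32.15) → (254.18,32.38) → (266.36,33.37) → (276.43,35.12). Open path.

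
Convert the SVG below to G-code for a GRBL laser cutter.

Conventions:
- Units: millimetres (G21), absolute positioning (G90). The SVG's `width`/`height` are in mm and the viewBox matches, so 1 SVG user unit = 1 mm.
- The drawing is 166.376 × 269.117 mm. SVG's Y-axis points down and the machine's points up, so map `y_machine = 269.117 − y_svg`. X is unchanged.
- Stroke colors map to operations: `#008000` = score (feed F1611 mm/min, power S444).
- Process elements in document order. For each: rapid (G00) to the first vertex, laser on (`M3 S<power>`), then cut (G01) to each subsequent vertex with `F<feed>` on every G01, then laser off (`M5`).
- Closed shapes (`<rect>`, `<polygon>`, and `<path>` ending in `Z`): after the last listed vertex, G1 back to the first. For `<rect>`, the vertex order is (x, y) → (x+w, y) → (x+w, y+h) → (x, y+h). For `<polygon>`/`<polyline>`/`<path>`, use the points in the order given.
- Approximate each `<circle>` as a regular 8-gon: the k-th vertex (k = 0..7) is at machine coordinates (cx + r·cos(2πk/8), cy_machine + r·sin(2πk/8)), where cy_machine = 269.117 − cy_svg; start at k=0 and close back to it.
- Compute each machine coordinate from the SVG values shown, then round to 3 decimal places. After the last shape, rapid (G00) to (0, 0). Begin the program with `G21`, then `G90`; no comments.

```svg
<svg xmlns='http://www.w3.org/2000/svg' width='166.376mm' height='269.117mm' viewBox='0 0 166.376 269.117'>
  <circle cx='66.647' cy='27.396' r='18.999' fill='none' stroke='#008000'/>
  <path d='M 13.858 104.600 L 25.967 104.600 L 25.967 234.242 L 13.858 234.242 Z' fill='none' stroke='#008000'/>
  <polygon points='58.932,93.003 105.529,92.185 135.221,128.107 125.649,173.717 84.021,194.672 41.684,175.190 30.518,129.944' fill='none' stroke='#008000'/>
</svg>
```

Since the viewBox matches the mm dimensions, user units are millimetres directly. The only transform is the Y-flip y_m = 269.117 − y_svg.

Shape 1 is a circle drawn with `<circle>`. Its stroke #008000 means score at S444, F1611. After flipping Y the toolpath is (85.646,241.721) → (80.081,255.155) → (66.647,260.720) → (53.213,255.155) → (47.648,241.721) → (53.213,228.287) → (66.647,222.722) → (80.081,228.287) → (85.646,241.721), returning to the start.

Shape 2 is a rectangle drawn with `<path>`. Its stroke #008000 means score at S444, F1611. After flipping Y the toolpath is (13.858,164.517) → (25.967,164.517) → (25.967,34.875) → (13.858,34.875) → (13.858,164.517), returning to the start.

Shape 3 is a regular polygon drawn with `<polygon>`. Its stroke #008000 means score at S444, F1611. After flipping Y the toolpath is (58.932,176.114) → (105.529,176.932) → (135.221,141.010) → (125.649,95.400) → (84.021,74.445) → (41.684,93.927) → (30.518,139.173) → (58.932,176.114), returning to the start.

G21
G90
G00 X85.646 Y241.721
M3 S444
G01 X80.081 Y255.155 F1611
G01 X66.647 Y260.720 F1611
G01 X53.213 Y255.155 F1611
G01 X47.648 Y241.721 F1611
G01 X53.213 Y228.287 F1611
G01 X66.647 Y222.722 F1611
G01 X80.081 Y228.287 F1611
G01 X85.646 Y241.721 F1611
M5
G00 X13.858 Y164.517
M3 S444
G01 X25.967 Y164.517 F1611
G01 X25.967 Y34.875 F1611
G01 X13.858 Y34.875 F1611
G01 X13.858 Y164.517 F1611
M5
G00 X58.932 Y176.114
M3 S444
G01 X105.529 Y176.932 F1611
G01 X135.221 Y141.010 F1611
G01 X125.649 Y95.400 F1611
G01 X84.021 Y74.445 F1611
G01 X41.684 Y93.927 F1611
G01 X30.518 Y139.173 F1611
G01 X58.932 Y176.114 F1611
M5
G00 X0.000 Y0.000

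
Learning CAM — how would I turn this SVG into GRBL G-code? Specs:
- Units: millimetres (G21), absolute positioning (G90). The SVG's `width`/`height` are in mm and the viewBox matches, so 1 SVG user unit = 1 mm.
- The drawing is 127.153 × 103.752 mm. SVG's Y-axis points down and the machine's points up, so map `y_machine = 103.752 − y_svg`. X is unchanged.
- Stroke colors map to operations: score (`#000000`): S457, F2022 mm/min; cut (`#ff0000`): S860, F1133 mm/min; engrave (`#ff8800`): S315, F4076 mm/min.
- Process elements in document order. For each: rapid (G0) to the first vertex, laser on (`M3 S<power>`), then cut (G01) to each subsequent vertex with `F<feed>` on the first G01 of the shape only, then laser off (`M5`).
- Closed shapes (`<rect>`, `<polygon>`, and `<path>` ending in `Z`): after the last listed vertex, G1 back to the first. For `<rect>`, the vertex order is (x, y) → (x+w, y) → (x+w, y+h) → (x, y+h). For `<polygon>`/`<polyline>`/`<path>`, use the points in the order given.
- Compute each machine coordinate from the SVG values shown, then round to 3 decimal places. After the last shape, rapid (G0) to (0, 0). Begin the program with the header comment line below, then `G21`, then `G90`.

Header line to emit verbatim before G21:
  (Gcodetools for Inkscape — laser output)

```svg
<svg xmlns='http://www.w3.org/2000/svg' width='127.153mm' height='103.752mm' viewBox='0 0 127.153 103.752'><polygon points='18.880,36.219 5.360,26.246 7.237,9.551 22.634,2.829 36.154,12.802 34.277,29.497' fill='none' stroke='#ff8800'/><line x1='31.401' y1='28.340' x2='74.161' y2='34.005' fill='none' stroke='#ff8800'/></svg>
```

Since the viewBox matches the mm dimensions, user units are millimetres directly. The only transform is the Y-flip y_m = 103.752 − y_svg.

Shape 1 is a regular polygon drawn with `<polygon>`. Its stroke #ff8800 means engrave at S315, F4076. After flipping Y the toolpath is (18.880,67.533) → (5.360,77.506) → (7.237,94.201) → (22.634,100.923) → (36.154,90.950) → (34.277,74.255) → (18.880,67.533), returning to the start.

Shape 2 is a line segment drawn with `<line>`. Its stroke #ff8800 means engrave at S315, F4076. After flipping Y the toolpath is (31.401,75.412) → (74.161,69.747).

(Gcodetools for Inkscape — laser output)
G21
G90
G0 X18.880 Y67.533
M3 S315
G01 X5.360 Y77.506 F4076
G01 X7.237 Y94.201
G01 X22.634 Y100.923
G01 X36.154 Y90.950
G01 X34.277 Y74.255
G01 X18.880 Y67.533
M5
G0 X31.401 Y75.412
M3 S315
G01 X74.161 Y69.747 F4076
M5
G0 X0.000 Y0.000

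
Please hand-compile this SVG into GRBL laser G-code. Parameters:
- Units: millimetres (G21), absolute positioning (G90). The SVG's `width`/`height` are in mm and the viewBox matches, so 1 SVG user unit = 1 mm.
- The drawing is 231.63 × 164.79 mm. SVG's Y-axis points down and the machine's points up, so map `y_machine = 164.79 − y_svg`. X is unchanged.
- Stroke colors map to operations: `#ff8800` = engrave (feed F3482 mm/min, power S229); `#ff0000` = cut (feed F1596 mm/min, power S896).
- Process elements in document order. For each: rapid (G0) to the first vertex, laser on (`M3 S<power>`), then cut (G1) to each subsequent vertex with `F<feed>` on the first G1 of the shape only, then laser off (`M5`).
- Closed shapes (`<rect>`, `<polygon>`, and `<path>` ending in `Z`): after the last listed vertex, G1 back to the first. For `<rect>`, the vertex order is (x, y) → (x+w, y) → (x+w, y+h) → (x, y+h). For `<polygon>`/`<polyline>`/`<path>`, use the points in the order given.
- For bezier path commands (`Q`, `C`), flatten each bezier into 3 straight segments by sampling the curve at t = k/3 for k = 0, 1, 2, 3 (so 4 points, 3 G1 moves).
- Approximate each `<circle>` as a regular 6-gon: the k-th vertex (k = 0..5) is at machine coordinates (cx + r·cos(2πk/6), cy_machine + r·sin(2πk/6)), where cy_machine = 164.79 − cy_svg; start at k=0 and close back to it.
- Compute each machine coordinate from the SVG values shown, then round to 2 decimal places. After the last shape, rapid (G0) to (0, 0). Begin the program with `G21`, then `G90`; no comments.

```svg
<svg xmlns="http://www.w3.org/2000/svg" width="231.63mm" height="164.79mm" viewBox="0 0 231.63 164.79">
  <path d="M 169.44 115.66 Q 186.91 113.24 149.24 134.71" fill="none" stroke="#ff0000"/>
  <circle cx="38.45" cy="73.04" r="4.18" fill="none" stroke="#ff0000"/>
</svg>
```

Since the viewBox matches the mm dimensions, user units are millimetres directly. The only transform is the Y-flip y_m = 164.79 − y_svg.

Shape 1 is a quadratic bezier drawn with `<path>`. Its stroke #ff0000 means cut at S896, F1596. After flipping Y the toolpath is (169.44,49.13) → (174.96,48.09) → (168.23,41.74) → (149.24,30.08).

Shape 2 is a circle drawn with `<circle>`. Its stroke #ff0000 means cut at S896, F1596. After flipping Y the toolpath is (42.63,91.75) → (40.54,95.37) → (36.36,95.37) → (34.27,91.75) → (36.36,88.13) → (40.54,88.13) → (42.63,91.75), returning to the start.

G21
G90
G0 X169.44 Y49.13
M3 S896
G1 X174.96 Y48.09 F1596
G1 X168.23 Y41.74
G1 X149.24 Y30.08
M5
G0 X42.63 Y91.75
M3 S896
G1 X40.54 Y95.37 F1596
G1 X36.36 Y95.37
G1 X34.27 Y91.75
G1 X36.36 Y88.13
G1 X40.54 Y88.13
G1 X42.63 Y91.75
M5
G0 X0.00 Y0.00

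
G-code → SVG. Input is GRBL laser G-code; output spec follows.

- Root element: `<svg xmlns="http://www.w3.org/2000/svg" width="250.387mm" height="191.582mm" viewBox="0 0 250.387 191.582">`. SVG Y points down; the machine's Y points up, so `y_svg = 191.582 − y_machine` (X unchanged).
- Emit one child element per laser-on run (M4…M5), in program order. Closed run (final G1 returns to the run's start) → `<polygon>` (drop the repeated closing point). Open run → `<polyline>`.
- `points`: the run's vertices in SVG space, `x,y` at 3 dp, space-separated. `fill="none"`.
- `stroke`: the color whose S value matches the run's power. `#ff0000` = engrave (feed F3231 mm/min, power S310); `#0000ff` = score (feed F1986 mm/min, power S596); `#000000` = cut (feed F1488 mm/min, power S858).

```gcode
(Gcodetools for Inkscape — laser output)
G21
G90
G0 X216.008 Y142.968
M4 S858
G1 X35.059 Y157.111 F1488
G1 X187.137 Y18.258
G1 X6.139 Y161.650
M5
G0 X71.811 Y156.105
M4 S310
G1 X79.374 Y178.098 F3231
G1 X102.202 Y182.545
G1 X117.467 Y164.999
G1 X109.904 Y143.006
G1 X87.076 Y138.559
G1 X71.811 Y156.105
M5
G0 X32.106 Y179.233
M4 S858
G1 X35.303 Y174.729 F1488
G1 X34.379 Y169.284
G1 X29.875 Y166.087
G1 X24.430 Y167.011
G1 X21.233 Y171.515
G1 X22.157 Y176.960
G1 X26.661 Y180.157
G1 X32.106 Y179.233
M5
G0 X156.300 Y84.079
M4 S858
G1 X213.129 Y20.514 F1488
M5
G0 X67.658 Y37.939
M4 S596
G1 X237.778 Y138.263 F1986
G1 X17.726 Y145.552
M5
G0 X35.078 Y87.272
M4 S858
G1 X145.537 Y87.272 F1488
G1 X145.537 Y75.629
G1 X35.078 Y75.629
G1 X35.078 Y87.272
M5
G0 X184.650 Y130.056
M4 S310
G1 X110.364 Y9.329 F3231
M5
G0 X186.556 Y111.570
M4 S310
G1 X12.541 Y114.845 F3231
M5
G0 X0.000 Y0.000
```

Each laser-on run becomes one SVG element. Flip Y back into SVG space with y_svg = 191.582 − y_machine.

Run 1: the run's S858 means `#000000` (cut). The run is open, so emit a `<polyline>` with points (Y-flipped): 216.008,48.614 35.059,34.471 187.137,173.324 6.139,29.932.

Run 2: the run's S310 means `#ff0000` (engrave). The run returns to its start, so emit a `<polygon>` with points (Y-flipped): 71.811,35.477 79.374,13.484 102.202,9.037 117.467,26.583 109.904,48.576 87.076,53.023.

Run 3: S858 ⇒ cut layer `#000000`. The run returns to its start, so emit a `<polygon>` with points (Y-flipped): 32.106,12.349 35.303,16.853 34.379,22.298 29.875,25.495 24.430,24.571 21.233,20.067 22.157,14.622 26.661,11.425.

Run 4: S858 ⇒ cut layer `#000000`. The run is open, so emit a `<polyline>` with points (Y-flipped): 156.300,107.503 213.129,171.068.

Run 5: the run's S596 means `#0000ff` (score). The run is open, so emit a `<polyline>` with points (Y-flipped): 67.658,153.643 237.778,53.319 17.726,46.030.

Run 6: power S858 maps to stroke `#000000` (cut). The run returns to its start, so emit a `<polygon>` with points (Y-flipped): 35.078,104.310 145.537,104.310 145.537,115.953 35.078,115.953.

Run 7: power S310 maps to stroke `#ff0000` (engrave). The run is open, so emit a `<polyline>` with points (Y-flipped): 184.650,61.526 110.364,182.253.

Run 8: power S310 maps to stroke `#ff0000` (engrave). The run is open, so emit a `<polyline>` with points (Y-flipped): 186.556,80.012 12.541,76.737.

<svg xmlns="http://www.w3.org/2000/svg" width="250.387mm" height="191.582mm" viewBox="0 0 250.387 191.582">
  <polyline points="216.008,48.614 35.059,34.471 187.137,173.324 6.139,29.932" fill="none" stroke="#000000"/>
  <polygon points="71.811,35.477 79.374,13.484 102.202,9.037 117.467,26.583 109.904,48.576 87.076,53.023" fill="none" stroke="#ff0000"/>
  <polygon points="32.106,12.349 35.303,16.853 34.379,22.298 29.875,25.495 24.430,24.571 21.233,20.067 22.157,14.622 26.661,11.425" fill="none" stroke="#000000"/>
  <polyline points="156.300,107.503 213.129,171.068" fill="none" stroke="#000000"/>
  <polyline points="67.658,153.643 237.778,53.319 17.726,46.030" fill="none" stroke="#0000ff"/>
  <polygon points="35.078,104.310 145.537,104.310 145.537,115.953 35.078,115.953" fill="none" stroke="#000000"/>
  <polyline points="184.650,61.526 110.364,182.253" fill="none" stroke="#ff0000"/>
  <polyline points="186.556,80.012 12.541,76.737" fill="none" stroke="#ff0000"/>
</svg>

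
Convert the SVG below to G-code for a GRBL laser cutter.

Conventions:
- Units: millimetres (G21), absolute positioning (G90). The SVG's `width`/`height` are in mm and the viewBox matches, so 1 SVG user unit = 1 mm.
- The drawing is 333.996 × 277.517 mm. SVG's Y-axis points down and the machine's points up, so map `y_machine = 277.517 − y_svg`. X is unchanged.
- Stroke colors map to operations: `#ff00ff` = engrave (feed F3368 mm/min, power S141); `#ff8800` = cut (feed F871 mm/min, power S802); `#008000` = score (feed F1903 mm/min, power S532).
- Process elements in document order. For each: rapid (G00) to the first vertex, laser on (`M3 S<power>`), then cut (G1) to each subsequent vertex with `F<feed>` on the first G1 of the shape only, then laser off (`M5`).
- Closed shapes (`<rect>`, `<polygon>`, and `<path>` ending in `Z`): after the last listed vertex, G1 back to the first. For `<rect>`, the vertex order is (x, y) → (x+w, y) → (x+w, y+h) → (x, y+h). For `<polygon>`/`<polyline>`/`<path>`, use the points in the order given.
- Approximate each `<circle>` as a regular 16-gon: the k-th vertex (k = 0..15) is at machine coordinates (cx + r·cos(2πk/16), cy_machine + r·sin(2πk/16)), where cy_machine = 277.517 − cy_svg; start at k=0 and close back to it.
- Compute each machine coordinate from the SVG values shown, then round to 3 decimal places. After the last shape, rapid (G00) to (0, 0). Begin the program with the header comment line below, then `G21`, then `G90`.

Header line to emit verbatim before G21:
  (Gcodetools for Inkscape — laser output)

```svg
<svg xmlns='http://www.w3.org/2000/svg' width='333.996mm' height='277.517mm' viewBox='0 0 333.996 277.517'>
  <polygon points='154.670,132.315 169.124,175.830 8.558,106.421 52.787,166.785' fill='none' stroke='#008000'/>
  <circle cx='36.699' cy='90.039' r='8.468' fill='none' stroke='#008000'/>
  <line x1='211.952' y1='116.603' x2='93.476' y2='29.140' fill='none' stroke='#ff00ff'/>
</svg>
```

(Gcodetools for Inkscape — laser output)
G21
G90
G00 X154.670 Y145.202
M3 S532
G1 X169.124 Y101.687 F1903
G1 X8.558 Y171.096
G1 X52.787 Y110.732
G1 X154.670 Y145.202
M5
G00 X45.167 Y187.478
M3 S532
G1 X44.522 Y190.719 F1903
G1 X42.687 Y193.466
G1 X39.940 Y195.301
G1 X36.699 Y195.946
G1 X33.458 Y195.301
G1 X30.711 Y193.466
G1 X28.876 Y190.719
G1 X28.231 Y187.478
G1 X28.876 Y184.237
G1 X30.711 Y181.490
G1 X33.458 Y179.655
G1 X36.699 Y179.010
G1 X39.940 Y179.655
G1 X42.687 Y181.490
G1 X44.522 Y184.237
G1 X45.167 Y187.478
M5
G00 X211.952 Y160.914
M3 S141
G1 X93.476 Y248.377 F3368
M5
G00 X0.000 Y0.000

viewBox `0 0 333.996 277.517` with mm width/height → 1 unit = 1 mm. Flip: y_m = 277.517 − y_svg.

**Shape 1** — `<polygon>` closed polygon, stroke `#008000` → score (S532, F1903). Machine vertices: (154.670,145.202) → (169.124,101.687) → (8.558,171.096) → (52.787,110.732) → (154.670,145.202). Closed: final G1 returns to the first vertex.

**Shape 2** — `<circle>` circle, stroke `#008000` → score (S532, F1903). Machine vertices: (45.167,187.478) → (44.522,190.719) → (42.687,193.466) → (39.940,195.301) → (36.699,195.946) → (33.458,195.301) → (30.711,193.466) → (28.876,190.719) → (28.231,187.478) → (28.876,184.237) → (30.711,181.490) → (33.458,179.655) → (36.699,179.010) → (39.940,179.655) → (42.687,181.490) → (44.522,184.237) → (45.167,187.478). Closed: final G1 returns to the first vertex.

**Shape 3** — `<line>` line segment, stroke `#ff00ff` → engrave (S141, F3368). Machine vertices: (211.952,160.914) → (93.476,248.377). Open path.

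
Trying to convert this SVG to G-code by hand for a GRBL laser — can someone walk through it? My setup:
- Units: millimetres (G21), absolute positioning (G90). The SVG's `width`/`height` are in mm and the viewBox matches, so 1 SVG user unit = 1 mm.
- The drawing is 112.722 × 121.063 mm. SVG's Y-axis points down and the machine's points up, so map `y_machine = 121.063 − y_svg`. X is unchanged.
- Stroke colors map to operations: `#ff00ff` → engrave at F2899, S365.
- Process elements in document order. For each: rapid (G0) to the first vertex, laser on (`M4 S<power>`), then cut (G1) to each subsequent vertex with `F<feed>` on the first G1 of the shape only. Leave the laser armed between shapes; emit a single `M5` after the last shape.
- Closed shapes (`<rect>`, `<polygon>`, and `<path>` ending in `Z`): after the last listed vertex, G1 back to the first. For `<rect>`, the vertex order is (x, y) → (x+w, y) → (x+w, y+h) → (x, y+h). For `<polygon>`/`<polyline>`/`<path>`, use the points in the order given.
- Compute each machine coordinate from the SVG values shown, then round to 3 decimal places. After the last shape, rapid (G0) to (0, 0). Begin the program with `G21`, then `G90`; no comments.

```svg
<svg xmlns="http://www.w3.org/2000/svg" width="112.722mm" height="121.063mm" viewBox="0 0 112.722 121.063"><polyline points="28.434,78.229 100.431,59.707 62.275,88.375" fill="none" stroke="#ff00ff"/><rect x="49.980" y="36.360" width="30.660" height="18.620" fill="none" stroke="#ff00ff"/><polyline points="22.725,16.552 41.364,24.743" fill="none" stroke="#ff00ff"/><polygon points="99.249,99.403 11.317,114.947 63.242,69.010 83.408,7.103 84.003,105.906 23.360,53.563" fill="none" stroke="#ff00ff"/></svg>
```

viewBox `0 0 112.722 121.063` with mm width/height → 1 unit = 1 mm. Flip: y_m = 121.063 − y_svg.

**Shape 1** — `<polyline>` open polyline, stroke `#ff00ff` → engrave (S365, F2899). Machine vertices: (28.434,42.834) → (100.431,61.356) → (62.275,32.688). Open path.

**Shape 2** — `<rect>` rectangle, stroke `#ff00ff` → engrave (S365, F2899). Machine vertices: (49.980,84.703) → (80.640,84.703) → (80.640,66.083) → (49.980,66.083) → (49.980,84.703). Closed: final G1 returns to the first vertex.

**Shape 3** — `<polyline>` line segment, stroke `#ff00ff` → engrave (S365, F2899). Machine vertices: (22.725,104.511) → (41.364,96.320). Open path.

**Shape 4** — `<polygon>` closed polygon, stroke `#ff00ff` → engrave (S365, F2899). Machine vertices: (99.249,21.660) → (11.317,6.116) → (63.242,52.053) → (83.408,113.960) → (84.003,15.157) → (23.360,67.500) → (99.249,21.660). Closed: final G1 returns to the first vertex.

G21
G90
G0 X28.434 Y42.834
M4 S365
G1 X100.431 Y61.356 F2899
G1 X62.275 Y32.688
G0 X49.980 Y84.703
M4 S365
G1 X80.640 Y84.703 F2899
G1 X80.640 Y66.083
G1 X49.980 Y66.083
G1 X49.980 Y84.703
G0 X22.725 Y104.511
M4 S365
G1 X41.364 Y96.320 F2899
G0 X99.249 Y21.660
M4 S365
G1 X11.317 Y6.116 F2899
G1 X63.242 Y52.053
G1 X83.408 Y113.960
G1 X84.003 Y15.157
G1 X23.360 Y67.500
G1 X99.249 Y21.660
M5
G0 X0.000 Y0.000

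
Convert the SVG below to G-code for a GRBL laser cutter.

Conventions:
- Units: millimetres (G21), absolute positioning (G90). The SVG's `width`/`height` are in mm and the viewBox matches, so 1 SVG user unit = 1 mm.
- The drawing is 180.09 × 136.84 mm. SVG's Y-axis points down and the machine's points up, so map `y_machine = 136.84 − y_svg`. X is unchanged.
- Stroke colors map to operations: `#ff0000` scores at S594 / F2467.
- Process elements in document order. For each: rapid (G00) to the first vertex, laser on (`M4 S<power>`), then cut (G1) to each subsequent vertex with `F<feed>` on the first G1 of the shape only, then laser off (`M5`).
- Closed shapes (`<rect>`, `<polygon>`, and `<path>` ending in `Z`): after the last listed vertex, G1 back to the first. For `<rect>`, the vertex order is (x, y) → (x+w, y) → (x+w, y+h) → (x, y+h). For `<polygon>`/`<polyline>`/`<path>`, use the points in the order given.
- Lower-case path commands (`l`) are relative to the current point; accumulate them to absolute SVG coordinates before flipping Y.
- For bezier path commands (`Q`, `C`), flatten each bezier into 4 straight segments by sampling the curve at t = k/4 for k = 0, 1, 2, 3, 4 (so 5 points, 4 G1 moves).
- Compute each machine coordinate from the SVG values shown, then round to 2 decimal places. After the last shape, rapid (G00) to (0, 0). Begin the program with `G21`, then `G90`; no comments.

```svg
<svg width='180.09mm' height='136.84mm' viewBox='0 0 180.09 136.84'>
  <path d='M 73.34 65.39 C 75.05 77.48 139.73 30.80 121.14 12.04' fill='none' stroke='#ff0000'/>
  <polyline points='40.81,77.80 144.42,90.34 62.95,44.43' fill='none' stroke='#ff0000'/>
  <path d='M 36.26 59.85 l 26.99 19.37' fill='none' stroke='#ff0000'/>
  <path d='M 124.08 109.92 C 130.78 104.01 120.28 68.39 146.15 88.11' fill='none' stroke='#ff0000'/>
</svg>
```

G21
G90
G00 X73.34 Y71.45
M4 S594
G1 X84.14 Y72.05 F2467
G1 X104.85 Y86.56
G1 X121.75 Y106.85
G1 X121.14 Y124.80
M5
G00 X40.81 Y59.04
M4 S594
G1 X144.42 Y46.50 F2467
G1 X62.95 Y92.41
M5
G00 X36.26 Y76.99
M4 S594
G1 X63.25 Y57.62 F2467
M5
G00 X124.08 Y26.92
M4 S594
G1 X126.72 Y35.59 F2467
G1 X127.93 Y47.44
G1 X132.73 Y54.47
G1 X146.15 Y48.73
M5
G00 X0.00 Y0.00

1 u = 1 mm; y_m = 136.84 − y.

[1] `<path>` cubic bezier, #ff0000→score S594 F2467: (73.34,71.45) → (84.14,72.05) → (104.85,86.56) → (121.75,106.85) → (121.14,124.80)

[2] `<polyline>` open polyline, #ff0000→score S594 F2467: (40.81,59.04) → (144.42,46.50) → (62.95,92.41)

[3] `<path>` line segment, #ff0000→score S594 F2467: (36.26,76.99) → (63.25,57.62)

[4] `<path>` cubic bezier, #ff0000→score S594 F2467: (124.08,26.92) → (126.72,35.59) → (127.93,47.44) → (132.73,54.47) → (146.15,48.73)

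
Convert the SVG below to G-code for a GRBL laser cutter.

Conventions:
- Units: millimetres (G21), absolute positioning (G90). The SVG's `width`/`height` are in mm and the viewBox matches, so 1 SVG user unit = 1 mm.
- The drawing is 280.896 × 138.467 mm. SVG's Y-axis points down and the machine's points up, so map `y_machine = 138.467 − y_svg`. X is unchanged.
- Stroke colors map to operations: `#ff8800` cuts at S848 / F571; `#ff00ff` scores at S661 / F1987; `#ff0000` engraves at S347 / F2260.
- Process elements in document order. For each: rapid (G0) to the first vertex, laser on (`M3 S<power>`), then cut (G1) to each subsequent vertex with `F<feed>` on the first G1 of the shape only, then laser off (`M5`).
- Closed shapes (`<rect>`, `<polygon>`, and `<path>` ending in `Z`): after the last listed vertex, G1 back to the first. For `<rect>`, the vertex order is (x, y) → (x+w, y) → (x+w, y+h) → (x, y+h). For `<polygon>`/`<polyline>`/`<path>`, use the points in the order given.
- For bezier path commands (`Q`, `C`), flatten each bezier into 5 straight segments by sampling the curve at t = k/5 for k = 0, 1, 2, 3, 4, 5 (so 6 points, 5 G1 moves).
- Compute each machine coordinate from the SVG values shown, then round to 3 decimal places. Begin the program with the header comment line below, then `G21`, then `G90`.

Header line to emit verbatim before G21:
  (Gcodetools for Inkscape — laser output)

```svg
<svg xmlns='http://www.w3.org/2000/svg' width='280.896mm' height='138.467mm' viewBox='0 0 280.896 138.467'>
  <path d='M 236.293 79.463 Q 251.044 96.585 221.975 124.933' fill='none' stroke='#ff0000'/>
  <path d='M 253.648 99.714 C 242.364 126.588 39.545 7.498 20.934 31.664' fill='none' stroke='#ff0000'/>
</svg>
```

(Gcodetools for Inkscape — laser output)
G21
G90
G0 X236.293 Y59.004
M3 S347
G1 X240.441 Y51.706 F2260
G1 X241.083 Y43.510
G1 X238.219 Y34.416
G1 X231.850 Y24.424
G1 X221.975 Y13.534
M5
G0 X253.648 Y38.753
M3 S347
G1 X226.899 Y37.831 F2260
G1 X172.218 Y58.057
G1 X107.639 Y85.549
G1 X51.200 Y106.426
G1 X20.934 Y106.803
M5

Since the viewBox matches the mm dimensions, user units are millimetres directly. The only transform is the Y-flip y_m = 138.467 − y_svg.

Shape 1 is a quadratic bezier drawn with `<path>`. Its stroke #ff0000 means engrave at S347, F2260. After flipping Y the toolpath is (236.293,59.004) → (240.441,51.706) → (241.083,43.510) → (238.219,34.416) → (231.850,24.424) → (221.975,13.534).

Shape 2 is a cubic bezier drawn with `<path>`. Its stroke #ff0000 means engrave at S347, F2260. After flipping Y the toolpath is (253.648,38.753) → (226.899,37.831) → (172.218,58.057) → (107.639,85.549) → (51.200,106.426) → (20.934,106.803).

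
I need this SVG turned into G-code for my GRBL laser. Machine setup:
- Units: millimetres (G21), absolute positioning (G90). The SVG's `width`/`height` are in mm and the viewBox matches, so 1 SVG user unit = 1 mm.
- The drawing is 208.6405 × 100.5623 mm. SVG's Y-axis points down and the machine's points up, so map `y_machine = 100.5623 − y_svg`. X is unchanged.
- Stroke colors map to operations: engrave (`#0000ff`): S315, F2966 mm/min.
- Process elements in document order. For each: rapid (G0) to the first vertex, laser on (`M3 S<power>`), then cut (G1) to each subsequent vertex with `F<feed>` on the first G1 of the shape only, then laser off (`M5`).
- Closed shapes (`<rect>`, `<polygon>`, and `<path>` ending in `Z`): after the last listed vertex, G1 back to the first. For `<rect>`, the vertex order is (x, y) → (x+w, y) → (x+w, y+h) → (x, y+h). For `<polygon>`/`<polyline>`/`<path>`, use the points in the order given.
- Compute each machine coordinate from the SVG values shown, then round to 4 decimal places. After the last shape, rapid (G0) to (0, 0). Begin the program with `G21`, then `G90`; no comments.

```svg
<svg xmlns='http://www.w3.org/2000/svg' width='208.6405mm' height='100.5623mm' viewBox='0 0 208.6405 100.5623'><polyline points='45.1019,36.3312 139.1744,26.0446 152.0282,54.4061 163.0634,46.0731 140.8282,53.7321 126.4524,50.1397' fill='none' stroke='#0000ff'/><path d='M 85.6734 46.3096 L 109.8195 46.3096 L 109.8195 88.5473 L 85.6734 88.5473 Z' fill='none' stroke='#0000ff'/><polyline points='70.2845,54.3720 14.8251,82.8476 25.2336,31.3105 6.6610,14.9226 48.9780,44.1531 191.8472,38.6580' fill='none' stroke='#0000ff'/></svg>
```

G21
G90
G0 X45.1019 Y64.2311
M3 S315
G1 X139.1744 Y74.5177 F2966
G1 X152.0282 Y46.1562
G1 X163.0634 Y54.4892
G1 X140.8282 Y46.8302
G1 X126.4524 Y50.4226
M5
G0 X85.6734 Y54.2527
M3 S315
G1 X109.8195 Y54.2527 F2966
G1 X109.8195 Y12.0150
G1 X85.6734 Y12.0150
G1 X85.6734 Y54.2527
M5
G0 X70.2845 Y46.1903
M3 S315
G1 X14.8251 Y17.7147 F2966
G1 X25.2336 Y69.2518
G1 X6.6610 Y85.6397
G1 X48.9780 Y56.4092
G1 X191.8472 Y61.9043
M5
G0 X0.0000 Y0.0000

1 u = 1 mm; y_m = 100.5623 − y.

[1] `<polyline>` open polyline, #0000ff→engrave S315 F2966: (45.1019,64.2311) → (139.1744,74.5177) → (152.0282,46.1562) → (163.0634,54.4892) → (140.8282,46.8302) → (126.4524,50.4226)

[2] `<path>` rectangle, #0000ff→engrave S315 F2966: (85.6734,54.2527) → (109.8195,54.2527) → (109.8195,12.0150) → (85.6734,12.0150) → (85.6734,54.2527) (closed)

[3] `<polyline>` open polyline, #0000ff→engrave S315 F2966: (70.2845,46.1903) → (14.8251,17.7147) → (25.2336,69.2518) → (6.6610,85.6397) → (48.9780,56.4092) → (191.8472,61.9043)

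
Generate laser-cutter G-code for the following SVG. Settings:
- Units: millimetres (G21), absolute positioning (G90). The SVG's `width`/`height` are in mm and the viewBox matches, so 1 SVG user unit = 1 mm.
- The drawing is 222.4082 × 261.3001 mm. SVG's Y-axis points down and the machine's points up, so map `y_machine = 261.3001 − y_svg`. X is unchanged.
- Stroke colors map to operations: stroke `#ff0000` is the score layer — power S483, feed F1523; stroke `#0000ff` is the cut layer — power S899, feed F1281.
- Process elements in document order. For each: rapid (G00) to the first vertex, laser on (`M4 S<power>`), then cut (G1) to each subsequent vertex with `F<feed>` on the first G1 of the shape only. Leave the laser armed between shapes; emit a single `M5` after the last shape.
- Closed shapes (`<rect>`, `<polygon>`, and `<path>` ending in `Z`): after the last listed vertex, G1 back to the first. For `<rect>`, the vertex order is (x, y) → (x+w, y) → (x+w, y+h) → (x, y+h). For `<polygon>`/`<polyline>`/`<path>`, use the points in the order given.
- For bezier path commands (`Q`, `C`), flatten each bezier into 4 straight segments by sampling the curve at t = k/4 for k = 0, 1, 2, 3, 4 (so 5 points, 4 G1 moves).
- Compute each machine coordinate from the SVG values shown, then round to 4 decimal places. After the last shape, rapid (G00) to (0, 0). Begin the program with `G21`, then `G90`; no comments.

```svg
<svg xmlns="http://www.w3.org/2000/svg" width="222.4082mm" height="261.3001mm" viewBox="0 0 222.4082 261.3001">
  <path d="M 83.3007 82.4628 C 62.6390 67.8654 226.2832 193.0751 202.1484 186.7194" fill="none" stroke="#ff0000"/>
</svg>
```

Since the viewBox matches the mm dimensions, user units are millimetres directly. The only transform is the Y-flip y_m = 261.3001 − y_svg.

Shape 1 is a cubic bezier drawn with `<path>`. Its stroke #ff0000 means score at S483, F1523. After flipping Y the toolpath is (83.3007,178.8373) → (96.5480,167.8117) → (144.0270,129.7996) → (190.8548,90.2422) → (202.1484,74.5807).

G21
G90
G00 X83.3007 Y178.8373
M4 S483
G1 X96.5480 Y167.8117 F1523
G1 X144.0270 Y129.7996
G1 X190.8548 Y90.2422
G1 X202.1484 Y74.5807
M5
G00 X0.0000 Y0.0000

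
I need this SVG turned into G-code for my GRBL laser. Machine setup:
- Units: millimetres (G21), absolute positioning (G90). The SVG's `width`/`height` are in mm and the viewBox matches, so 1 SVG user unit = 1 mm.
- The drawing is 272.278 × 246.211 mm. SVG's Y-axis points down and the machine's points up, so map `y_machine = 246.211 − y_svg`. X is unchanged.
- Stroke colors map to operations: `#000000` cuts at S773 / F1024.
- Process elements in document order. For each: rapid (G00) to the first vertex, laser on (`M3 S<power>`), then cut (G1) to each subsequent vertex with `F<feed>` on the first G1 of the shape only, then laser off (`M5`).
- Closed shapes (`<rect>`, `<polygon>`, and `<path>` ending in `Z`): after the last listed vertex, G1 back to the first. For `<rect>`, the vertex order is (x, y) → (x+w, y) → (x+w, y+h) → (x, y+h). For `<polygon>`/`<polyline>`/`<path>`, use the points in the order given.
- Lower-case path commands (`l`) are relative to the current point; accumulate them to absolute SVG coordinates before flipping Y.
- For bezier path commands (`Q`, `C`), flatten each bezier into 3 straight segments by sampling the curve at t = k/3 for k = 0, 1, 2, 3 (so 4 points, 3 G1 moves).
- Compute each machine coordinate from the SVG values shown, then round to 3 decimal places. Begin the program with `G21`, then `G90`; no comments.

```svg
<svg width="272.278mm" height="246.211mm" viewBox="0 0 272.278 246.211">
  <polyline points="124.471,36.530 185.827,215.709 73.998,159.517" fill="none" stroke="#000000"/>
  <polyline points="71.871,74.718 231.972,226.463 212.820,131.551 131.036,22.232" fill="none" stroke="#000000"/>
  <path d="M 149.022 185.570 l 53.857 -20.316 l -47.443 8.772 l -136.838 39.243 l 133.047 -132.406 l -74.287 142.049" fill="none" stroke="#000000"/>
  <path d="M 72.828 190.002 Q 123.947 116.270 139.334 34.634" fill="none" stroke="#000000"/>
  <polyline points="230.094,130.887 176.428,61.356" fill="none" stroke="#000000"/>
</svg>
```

G21
G90
G00 X124.471 Y209.681
M3 S773
G1 X185.827 Y30.502 F1024
G1 X73.998 Y86.694
M5
G00 X71.871 Y171.493
M3 S773
G1 X231.972 Y19.748 F1024
G1 X212.820 Y114.660
G1 X131.036 Y223.979
M5
G00 X149.022 Y60.641
M3 S773
G1 X202.879 Y80.957 F1024
G1 X155.436 Y72.185
G1 X18.598 Y32.942
G1 X151.645 Y165.348
G1 X77.358 Y23.299
M5
G00 X72.828 Y56.209
M3 S773
G1 X102.937 Y106.242 F1024
G1 X125.106 Y158.031
G1 X139.334 Y211.577
M5
G00 X230.094 Y115.324
M3 S773
G1 X176.428 Y184.855 F1024
M5

1 u = 1 mm; y_m = 246.211 − y.

[1] `<polyline>` open polyline, #000000→cut S773 F1024: (124.471,209.681) → (185.827,30.502) → (73.998,86.694)

[2] `<polyline>` open polyline, #000000→cut S773 F1024: (71.871,171.493) → (231.972,19.748) → (212.820,114.660) → (131.036,223.979)

[3] `<path>` open polyline, #000000→cut S773 F1024: (149.022,60.641) → (202.879,80.957) → (155.436,72.185) → (18.598,32.942) → (151.645,165.348) → (77.358,23.299)

[4] `<path>` quadratic bezier, #000000→cut S773 F1024: (72.828,56.209) → (102.937,106.242) → (125.106,158.031) → (139.334,211.577)

[5] `<polyline>` line segment, #000000→cut S773 F1024: (230.094,115.324) → (176.428,184.855)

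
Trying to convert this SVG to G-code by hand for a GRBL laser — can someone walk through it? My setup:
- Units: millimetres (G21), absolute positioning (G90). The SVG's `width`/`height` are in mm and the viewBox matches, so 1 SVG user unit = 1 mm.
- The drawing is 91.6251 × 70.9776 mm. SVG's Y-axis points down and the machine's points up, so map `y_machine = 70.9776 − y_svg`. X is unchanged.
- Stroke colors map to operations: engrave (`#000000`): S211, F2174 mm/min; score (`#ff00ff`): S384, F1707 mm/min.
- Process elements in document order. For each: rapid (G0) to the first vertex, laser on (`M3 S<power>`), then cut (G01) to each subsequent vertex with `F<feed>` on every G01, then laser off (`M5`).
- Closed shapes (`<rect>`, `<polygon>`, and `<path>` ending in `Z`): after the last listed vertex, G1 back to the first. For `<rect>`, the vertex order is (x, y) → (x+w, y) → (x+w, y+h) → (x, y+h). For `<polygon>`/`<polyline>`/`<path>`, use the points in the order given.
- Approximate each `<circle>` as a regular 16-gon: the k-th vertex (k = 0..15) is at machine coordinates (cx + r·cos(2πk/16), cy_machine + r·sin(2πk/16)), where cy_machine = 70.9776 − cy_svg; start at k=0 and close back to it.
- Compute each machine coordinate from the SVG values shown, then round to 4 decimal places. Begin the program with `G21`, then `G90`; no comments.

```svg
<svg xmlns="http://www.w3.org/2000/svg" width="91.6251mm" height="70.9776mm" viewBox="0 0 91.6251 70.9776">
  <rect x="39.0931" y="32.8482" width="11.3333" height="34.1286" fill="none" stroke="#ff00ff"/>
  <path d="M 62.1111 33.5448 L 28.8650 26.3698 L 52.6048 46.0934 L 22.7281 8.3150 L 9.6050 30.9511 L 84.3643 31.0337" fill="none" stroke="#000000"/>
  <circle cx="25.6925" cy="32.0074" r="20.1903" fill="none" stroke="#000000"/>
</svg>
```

G21
G90
G0 X39.0931 Y38.1294
M3 S384
G01 X50.4264 Y38.1294 F1707
G01 X50.4264 Y4.0008 F1707
G01 X39.0931 Y4.0008 F1707
G01 X39.0931 Y38.1294 F1707
M5
G0 X62.1111 Y37.4328
M3 S211
G01 X28.8650 Y44.6078 F2174
G01 X52.6048 Y24.8842 F2174
G01 X22.7281 Y62.6626 F2174
G01 X9.6050 Y40.0265 F2174
G01 X84.3643 Y39.9439 F2174
M5
G0 X45.8828 Y38.9702
M3 S211
G01 X44.3459 Y46.6967 F2174
G01 X39.9692 Y53.2469 F2174
G01 X33.4190 Y57.6236 F2174
G01 X25.6925 Y59.1605 F2174
G01 X17.9660 Y57.6236 F2174
G01 X11.4158 Y53.2469 F2174
G01 X7.0391 Y46.6967 F2174
G01 X5.5022 Y38.9702 F2174
G01 X7.0391 Y31.2437 F2174
G01 X11.4158 Y24.6935 F2174
G01 X17.9660 Y20.3168 F2174
G01 X25.6925 Y18.7799 F2174
G01 X33.4190 Y20.3168 F2174
G01 X39.9692 Y24.6935 F2174
G01 X44.3459 Y31.2437 F2174
G01 X45.8828 Y38.9702 F2174
M5

Since the viewBox matches the mm dimensions, user units are millimetres directly. The only transform is the Y-flip y_m = 70.9776 − y_svg.

Shape 1 is a rectangle drawn with `<rect>`. Its stroke #ff00ff means score at S384, F1707. After flipping Y the toolpath is (39.0931,38.1294) → (50.4264,38.1294) → (50.4264,4.0008) → (39.0931,4.0008) → (39.0931,38.1294), returning to the start.

Shape 2 is a open polyline drawn with `<path>`. Its stroke #000000 means engrave at S211, F2174. After flipping Y the toolpath is (62.1111,37.4328) → (28.8650,44.6078) → (52.6048,24.8842) → (22.7281,62.6626) → (9.6050,40.0265) → (84.3643,39.9439).

Shape 3 is a circle drawn with `<circle>`. Its stroke #000000 means engrave at S211, F2174. After flipping Y the toolpath is (45.8828,38.9702) → (44.3459,46.6967) → (39.9692,53.2469) → (33.4190,57.6236) → (25.6925,59.1605) → (17.9660,57.6236) → (11.4158,53.2469) → (7.0391,46.6967) → (5.5022,38.9702) → (7.0391,31.2437) → (11.4158,24.6935) → (17.9660,20.3168) → (25.6925,18.7799) → (33.4190,20.3168) → (39.9692,24.6935) → (44.3459,31.2437) → (45.8828,38.9702), returning to the start.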